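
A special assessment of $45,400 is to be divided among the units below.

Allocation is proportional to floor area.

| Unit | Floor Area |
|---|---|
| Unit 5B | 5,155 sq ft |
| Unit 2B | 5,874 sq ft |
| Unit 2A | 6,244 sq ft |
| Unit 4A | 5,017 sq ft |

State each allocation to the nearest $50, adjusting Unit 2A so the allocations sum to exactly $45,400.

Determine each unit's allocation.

Combined floor area = 22,290.
Raw shares: Unit 5B 5,155/22,290 × $45,400 = 10,499.64; Unit 2B 5,874/22,290 × $45,400 = 11,964.09; Unit 2A 6,244/22,290 × $45,400 = 12,717.70; Unit 4A 5,017/22,290 × $45,400 = 10,218.56.
At nearest $50: Unit 5B $10,500; Unit 2B $11,950; Unit 2A $12,700; Unit 4A $10,200. Sum = $45,350.
Difference $45,400 − $45,350 = +$50 applied to Unit 2A: Unit 2A becomes $12,750.

Unit 5B: $10,500 | Unit 2B: $11,950 | Unit 2A: $12,750 | Unit 4A: $10,200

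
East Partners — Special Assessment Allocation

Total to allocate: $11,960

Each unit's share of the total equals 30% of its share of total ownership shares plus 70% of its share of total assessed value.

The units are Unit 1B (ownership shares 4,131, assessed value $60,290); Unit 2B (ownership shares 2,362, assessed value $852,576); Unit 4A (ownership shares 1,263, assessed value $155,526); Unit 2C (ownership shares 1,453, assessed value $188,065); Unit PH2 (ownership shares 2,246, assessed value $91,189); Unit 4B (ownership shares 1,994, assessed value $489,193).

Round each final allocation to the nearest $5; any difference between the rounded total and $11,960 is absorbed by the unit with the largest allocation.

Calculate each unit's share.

Unit 1B: $1,375; Unit 2B: $4,520; Unit 4A: $1,045; Unit 2C: $1,245; Unit PH2: $1,015; Unit 4B: $2,760

Totals — ownership shares 13,449, assessed value 1,836,839.
Composite weights (30% ownership shares + 70% assessed value): Unit 1B 0.1151; Unit 2B 0.3776; Unit 4A 0.0874; Unit 2C 0.1041; Unit PH2 0.0849; Unit 4B 0.2309.
Pro-rata amounts: Unit 1B 1,376.88; Unit 2B 4,516.04; Unit 4A 1,045.81; Unit 2C 1,244.81; Unit PH2 1,014.82; Unit 4B 2,761.63.
At nearest $5: Unit 1B $1,375; Unit 2B $4,515; Unit 4A $1,045; Unit 2C $1,245; Unit PH2 $1,015; Unit 4B $2,760. Sum = $11,955.
Difference $11,960 − $11,955 = +$5 applied to largest allocation (Unit 2B): Unit 2B becomes $4,520.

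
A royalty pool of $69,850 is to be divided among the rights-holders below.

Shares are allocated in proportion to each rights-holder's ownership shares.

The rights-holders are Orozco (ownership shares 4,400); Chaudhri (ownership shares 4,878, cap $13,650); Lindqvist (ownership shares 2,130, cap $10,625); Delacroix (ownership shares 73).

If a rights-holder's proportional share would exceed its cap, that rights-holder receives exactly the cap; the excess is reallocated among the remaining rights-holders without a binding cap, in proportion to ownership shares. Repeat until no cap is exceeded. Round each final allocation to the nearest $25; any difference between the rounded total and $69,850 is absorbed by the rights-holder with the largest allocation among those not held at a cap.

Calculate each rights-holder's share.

Ownership shares total: 11,481.
Pro-rata shares before constraints: Orozco 26,769.45; Chaudhri 29,677.58; Lindqvist 12,958.85; Delacroix 444.13.
Cap binds for Chaudhri ($13,650), Lindqvist ($10,625); residual $45,575 reallocated over remaining ownership shares 4,473.
Redistributed shares: Orozco 44,831.21 → $44,825; Delacroix 743.79 → $750.

Orozco: $44,825 | Chaudhri: $13,650 | Lindqvist: $10,625 | Delacroix: $750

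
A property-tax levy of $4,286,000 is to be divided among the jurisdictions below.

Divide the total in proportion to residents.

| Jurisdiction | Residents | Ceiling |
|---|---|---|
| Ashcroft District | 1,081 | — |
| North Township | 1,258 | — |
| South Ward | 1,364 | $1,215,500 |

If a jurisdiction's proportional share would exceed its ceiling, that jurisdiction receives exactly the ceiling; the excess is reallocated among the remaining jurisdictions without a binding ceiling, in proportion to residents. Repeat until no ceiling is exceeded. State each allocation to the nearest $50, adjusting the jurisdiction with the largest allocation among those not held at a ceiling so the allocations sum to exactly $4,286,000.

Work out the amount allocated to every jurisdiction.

Ashcroft District: $1,419,050 | North Township: $1,651,450 | South Ward: $1,215,500

Total residents = 3,703.
Pro-rata shares before constraints: Ashcroft District 1,251,192.55; North Township 1,456,059.41; South Ward 1,578,748.04.
Cap binds for South Ward ($1,215,500); remaining pool $3,070,500 reallocated over remaining residents 2,339.
Shares after redistribution: Ashcroft District 1,419,072.47 → $1,419,050; North Township 1,651,427.53 → $1,651,450.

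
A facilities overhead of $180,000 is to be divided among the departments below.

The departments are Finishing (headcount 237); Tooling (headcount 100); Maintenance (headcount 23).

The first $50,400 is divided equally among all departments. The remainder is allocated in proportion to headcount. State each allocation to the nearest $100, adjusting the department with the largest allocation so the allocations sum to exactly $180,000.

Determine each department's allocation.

Finishing: $102,100; Tooling: $52,800; Maintenance: $25,100

Equal tier: $50,400 ÷ 3 = $16,800 apiece.
Remainder $129,600 by headcount (total 360): Finishing 85,320.00 → $85,300; Tooling 36,000.00 → $36,000; Maintenance 8,280.00 → $8,300.
Totals: Finishing $16,800 + $85,300 = $102,100; Tooling $16,800 + $36,000 = $52,800; Maintenance $16,800 + $8,300 = $25,100.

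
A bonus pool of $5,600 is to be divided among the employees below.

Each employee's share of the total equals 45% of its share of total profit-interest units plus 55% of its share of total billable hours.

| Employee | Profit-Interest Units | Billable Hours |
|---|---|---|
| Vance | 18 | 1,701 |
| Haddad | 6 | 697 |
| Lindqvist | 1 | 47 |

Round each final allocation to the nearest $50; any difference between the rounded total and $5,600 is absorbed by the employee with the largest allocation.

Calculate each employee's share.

Totals — profit-interest units 25, billable hours 2,445.
Blended shares (45% profit-interest units + 55% billable hours): Vance 0.7066; Haddad 0.2648; Lindqvist 0.0286.
Unrounded shares: Vance 3,957.17; Haddad 1,482.82; Lindqvist 160.01.
Rounded to nearest $50: Vance $3,950; Haddad $1,500; Lindqvist $150. Sum = $5,600.
Sum already equals the total — no adjustment.

Vance: $3,950 | Haddad: $1,500 | Lindqvist: $150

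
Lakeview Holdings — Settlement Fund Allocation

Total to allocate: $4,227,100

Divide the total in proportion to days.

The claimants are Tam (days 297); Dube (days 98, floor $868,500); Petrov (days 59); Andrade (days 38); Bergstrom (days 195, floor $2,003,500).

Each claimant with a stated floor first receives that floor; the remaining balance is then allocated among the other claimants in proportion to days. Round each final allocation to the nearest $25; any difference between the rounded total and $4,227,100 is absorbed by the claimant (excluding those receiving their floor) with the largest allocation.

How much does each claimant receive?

Tam: $1,021,475; Dube: $868,500; Petrov: $202,925; Andrade: $130,700; Bergstrom: $2,003,500

Minimums first: Dube $868,500; Bergstrom $2,003,500. Balance $1,355,100.
Balance split over remaining days 394: Tam 1,021,484.01 → $1,021,475; Petrov 202,921.07 → $202,925; Andrade 130,694.92 → $130,700.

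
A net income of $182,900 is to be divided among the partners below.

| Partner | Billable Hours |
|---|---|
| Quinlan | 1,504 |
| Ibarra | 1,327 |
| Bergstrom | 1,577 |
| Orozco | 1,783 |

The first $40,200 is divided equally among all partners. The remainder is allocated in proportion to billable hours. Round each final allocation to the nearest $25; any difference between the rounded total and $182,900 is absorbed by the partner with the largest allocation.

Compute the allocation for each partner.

Equal tier: $40,200 ÷ 4 = $10,050 apiece.
Remainder $142,700 by billable hours (total 6,191): Quinlan 34,666.58 → $34,675; Ibarra 30,586.80 → $30,575; Bergstrom 36,349.20 → $36,350; Orozco 41,097.42 → $41,100.
Totals: Quinlan $10,050 + $34,675 = $44,725; Ibarra $10,050 + $30,575 = $40,625; Bergstrom $10,050 + $36,350 = $46,400; Orozco $10,050 + $41,100 = $51,150.

Quinlan: $44,725; Ibarra: $40,625; Bergstrom: $46,400; Orozco: $51,150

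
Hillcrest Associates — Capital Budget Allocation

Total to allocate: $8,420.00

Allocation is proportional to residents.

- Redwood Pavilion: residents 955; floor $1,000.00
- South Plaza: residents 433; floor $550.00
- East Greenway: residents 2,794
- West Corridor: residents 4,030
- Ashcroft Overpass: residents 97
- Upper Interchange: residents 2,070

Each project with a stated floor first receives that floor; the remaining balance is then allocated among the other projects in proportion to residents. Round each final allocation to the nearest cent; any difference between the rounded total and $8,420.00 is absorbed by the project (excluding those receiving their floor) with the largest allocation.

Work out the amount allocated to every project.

Redwood Pavilion: $1,000.00; South Plaza: $550.00; East Greenway: $2,134.89; West Corridor: $3,079.31; Ashcroft Overpass: $74.12; Upper Interchange: $1,581.68

Fund the minimums — Redwood Pavilion $1,000.00; South Plaza $550.00. Remaining pool $6,870.00.
Remaining pool split over remaining residents 8,991: East Greenway 2,134.8882 → $2,134.89; West Corridor 3,079.3126 → $3,079.31; Ashcroft Overpass 74.1175 → $74.12; Upper Interchange 1,581.6817 → $1,581.68.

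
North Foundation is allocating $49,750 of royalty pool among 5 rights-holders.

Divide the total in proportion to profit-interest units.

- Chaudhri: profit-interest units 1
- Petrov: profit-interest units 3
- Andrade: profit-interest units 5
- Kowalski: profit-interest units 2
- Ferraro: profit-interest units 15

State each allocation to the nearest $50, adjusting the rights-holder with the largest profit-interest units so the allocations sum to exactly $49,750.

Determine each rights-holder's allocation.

Chaudhri: $1,900 | Petrov: $5,750 | Andrade: $9,550 | Kowalski: $3,850 | Ferraro: $28,700

Total profit-interest units = 1 + 3 + 5 + 2 + 15 = 26.
Pro-rata amounts: Chaudhri 1,913.46; Petrov 5,740.38; Andrade 9,567.31; Kowalski 3,826.92; Ferraro 28,701.92.
Rounded to nearest $50: Chaudhri $1,900; Petrov $5,750; Andrade $9,550; Kowalski $3,850; Ferraro $28,700. Sum = $49,750.
Sum already equals the total — no adjustment.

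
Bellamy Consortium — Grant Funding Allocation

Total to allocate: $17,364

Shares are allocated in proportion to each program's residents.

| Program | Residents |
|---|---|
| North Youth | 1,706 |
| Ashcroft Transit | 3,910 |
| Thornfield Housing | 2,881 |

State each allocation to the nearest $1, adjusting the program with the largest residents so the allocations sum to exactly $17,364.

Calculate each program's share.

Residents total: 8,497.
Pro-rata amounts: North Youth 1,706/8,497 × $17,364 = 3,486.29; Ashcroft Transit 3,910/8,497 × $17,364 = 7,990.26; Thornfield Housing 2,881/8,497 × $17,364 = 5,887.45.
At nearest $1: North Youth $3,486; Ashcroft Transit $7,990; Thornfield Housing $5,887. Sum = $17,363.
Difference $17,364 − $17,363 = +$1 applied to largest residents (Ashcroft Transit): Ashcroft Transit becomes $7,991.

North Youth: $3,486; Ashcroft Transit: $7,991; Thornfield Housing: $5,887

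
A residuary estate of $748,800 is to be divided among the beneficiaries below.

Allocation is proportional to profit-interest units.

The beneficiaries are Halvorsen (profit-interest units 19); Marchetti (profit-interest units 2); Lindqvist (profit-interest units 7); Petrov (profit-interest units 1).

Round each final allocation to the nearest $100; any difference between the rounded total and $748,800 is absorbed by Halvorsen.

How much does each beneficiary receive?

Halvorsen: $490,700 | Marchetti: $51,600 | Lindqvist: $180,700 | Petrov: $25,800

Sum of profit-interest units: 29.
Raw shares: Halvorsen 19/29 × $748,800 = 490,593.10; Marchetti 2/29 × $748,800 = 51,641.38; Lindqvist 7/29 × $748,800 = 180,744.83; Petrov 1/29 × $748,800 = 25,820.69.
Rounded to nearest $100: Halvorsen $490,600; Marchetti $51,600; Lindqvist $180,700; Petrov $25,800. Sum = $748,700.
Difference $748,800 − $748,700 = +$100 applied to Halvorsen: Halvorsen becomes $490,700.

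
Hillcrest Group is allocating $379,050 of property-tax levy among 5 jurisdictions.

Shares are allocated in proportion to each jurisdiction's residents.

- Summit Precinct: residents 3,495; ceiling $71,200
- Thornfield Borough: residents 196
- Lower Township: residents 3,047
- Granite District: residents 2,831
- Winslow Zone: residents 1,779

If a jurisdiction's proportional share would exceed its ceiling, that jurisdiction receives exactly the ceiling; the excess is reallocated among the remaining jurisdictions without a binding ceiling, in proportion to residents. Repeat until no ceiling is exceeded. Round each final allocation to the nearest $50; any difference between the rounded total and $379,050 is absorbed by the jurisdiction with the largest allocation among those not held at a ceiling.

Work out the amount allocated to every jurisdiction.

Residents total: 11,348.
Proportional shares (ignoring caps): Summit Precinct 116,741.25; Thornfield Borough 6,546.86; Lower Township 101,777.00; Granite District 94,562.09; Winslow Zone 59,422.80.
Held at cap: Summit Precinct ($71,200); balance $307,850 reallocated over remaining residents 7,853.
Remaining shares: Thornfield Borough 7,683.51 → $7,700; Lower Township 119,447.21 → $119,450; Granite District 110,979.67 → $111,000; Winslow Zone 69,739.61 → $69,750.
Rounding difference −$50 applied to Lower Township → $119,400.

Summit Precinct: $71,200; Thornfield Borough: $7,700; Lower Township: $119,400; Granite District: $111,000; Winslow Zone: $69,750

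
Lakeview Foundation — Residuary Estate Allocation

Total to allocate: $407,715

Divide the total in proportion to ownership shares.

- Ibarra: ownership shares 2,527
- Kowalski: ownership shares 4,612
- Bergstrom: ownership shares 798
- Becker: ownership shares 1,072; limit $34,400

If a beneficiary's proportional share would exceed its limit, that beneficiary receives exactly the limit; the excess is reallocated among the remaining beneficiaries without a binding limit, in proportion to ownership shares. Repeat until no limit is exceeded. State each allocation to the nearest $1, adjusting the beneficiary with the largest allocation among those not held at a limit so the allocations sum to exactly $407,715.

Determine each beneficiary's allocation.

Ibarra: $118,857 · Kowalski: $216,924 · Bergstrom: $37,534 · Becker: $34,400

Combined ownership shares = 9,009.
Unconstrained shares: Ibarra 114,362.95; Kowalski 208,722.56; Bergstrom 36,114.62; Becker 48,514.87.
Cap binds for Becker ($34,400); remaining pool $373,315 reallocated over remaining ownership shares 7,937.
Shares after redistribution: Ibarra 118,856.87 → $118,857; Kowalski 216,924.38 → $216,924; Bergstrom 37,533.75 → $37,534.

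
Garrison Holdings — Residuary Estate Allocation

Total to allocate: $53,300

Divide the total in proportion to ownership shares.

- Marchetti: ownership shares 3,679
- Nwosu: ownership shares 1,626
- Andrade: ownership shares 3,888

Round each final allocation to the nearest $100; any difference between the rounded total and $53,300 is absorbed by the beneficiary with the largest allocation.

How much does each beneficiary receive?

Total ownership shares = 9,193.
Unrounded shares: Marchetti 3,679/9,193 × $53,300 = 21,330.44; Nwosu 1,626/9,193 × $53,300 = 9,427.37; Andrade 3,888/9,193 × $53,300 = 22,542.20.
Rounded to nearest $100: Marchetti $21,300; Nwosu $9,400; Andrade $22,500. Sum = $53,200.
Difference $53,300 − $53,200 = +$100 applied to largest allocation (Andrade): Andrade becomes $22,600.

Marchetti: $21,300 | Nwosu: $9,400 | Andrade: $22,600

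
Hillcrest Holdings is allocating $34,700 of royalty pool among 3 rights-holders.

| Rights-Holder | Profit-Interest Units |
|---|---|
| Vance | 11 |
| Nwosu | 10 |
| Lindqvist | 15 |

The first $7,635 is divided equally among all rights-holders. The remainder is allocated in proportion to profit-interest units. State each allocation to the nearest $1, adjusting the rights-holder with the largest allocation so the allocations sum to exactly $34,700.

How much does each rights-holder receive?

Vance: $10,815 · Nwosu: $10,063 · Lindqvist: $13,822

$7,635 shared equally gives $2,545 per rights-holder.
Remainder $27,065 by profit-interest units (total 36): Vance 8,269.86 → $8,270; Nwosu 7,518.06 → $7,518; Lindqvist 11,277.08 → $11,277.
Totals: Vance $2,545 + $8,270 = $10,815; Nwosu $2,545 + $7,518 = $10,063; Lindqvist $2,545 + $11,277 = $13,822.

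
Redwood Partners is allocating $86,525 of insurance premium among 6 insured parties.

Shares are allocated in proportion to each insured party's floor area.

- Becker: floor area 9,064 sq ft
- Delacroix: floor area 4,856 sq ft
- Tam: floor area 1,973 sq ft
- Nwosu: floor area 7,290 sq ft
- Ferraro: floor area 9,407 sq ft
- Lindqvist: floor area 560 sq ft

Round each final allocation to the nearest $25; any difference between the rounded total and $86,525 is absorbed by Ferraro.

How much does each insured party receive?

Becker: $23,650; Delacroix: $12,675; Tam: $5,150; Nwosu: $19,025; Ferraro: $24,575; Lindqvist: $1,450

Total floor area = 33,150.
Proportional shares: Becker 9,064/33,150 × $86,525 = 23,658.00; Delacroix 4,856/33,150 × $86,525 = 12,674.67; Tam 1,973/33,150 × $86,525 = 5,149.74; Nwosu 7,290/33,150 × $86,525 = 19,027.67; Ferraro 9,407/33,150 × $86,525 = 24,553.26; Lindqvist 560/33,150 × $86,525 = 1,461.66.
At nearest $25: Becker $23,650; Delacroix $12,675; Tam $5,150; Nwosu $19,025; Ferraro $24,550; Lindqvist $1,450. Sum = $86,500.
Difference $86,525 − $86,500 = +$25 applied to Ferraro: Ferraro becomes $24,575.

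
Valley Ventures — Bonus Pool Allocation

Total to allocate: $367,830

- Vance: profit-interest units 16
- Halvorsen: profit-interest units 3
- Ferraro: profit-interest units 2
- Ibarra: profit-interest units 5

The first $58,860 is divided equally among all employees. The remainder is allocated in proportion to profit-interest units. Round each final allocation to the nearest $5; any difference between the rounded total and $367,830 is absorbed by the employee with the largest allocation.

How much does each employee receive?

First tranche $58,860 split equally: $14,715 each.
Remainder $308,970 by profit-interest units (total 26): Vance 190,135.38 → $190,135; Halvorsen 35,650.38 → $35,650; Ferraro 23,766.92 → $23,765; Ibarra 59,417.31 → $59,415.
Rounding difference +$5 on remainder applied to Vance.
Totals: Vance $14,715 + $190,140 = $204,855; Halvorsen $14,715 + $35,650 = $50,365; Ferraro $14,715 + $23,765 = $38,480; Ibarra $14,715 + $59,415 = $74,130.

Vance: $204,855; Halvorsen: $50,365; Ferraro: $38,480; Ibarra: $74,130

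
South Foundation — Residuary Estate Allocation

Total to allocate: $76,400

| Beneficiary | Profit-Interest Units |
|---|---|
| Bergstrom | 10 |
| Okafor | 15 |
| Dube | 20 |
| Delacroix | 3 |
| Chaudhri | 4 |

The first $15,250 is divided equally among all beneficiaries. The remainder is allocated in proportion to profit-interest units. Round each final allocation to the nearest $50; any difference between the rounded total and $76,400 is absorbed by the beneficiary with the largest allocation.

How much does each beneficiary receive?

First tranche $15,250 split equally: $3,050 each.
Remainder $61,150 by profit-interest units (total 52): Bergstrom 11,759.62 → $11,750; Okafor 17,639.42 → $17,650; Dube 23,519.23 → $23,500; Delacroix 3,527.88 → $3,550; Chaudhri 4,703.85 → $4,700.
Totals: Bergstrom $3,050 + $11,750 = $14,800; Okafor $3,050 + $17,650 = $20,700; Dube $3,050 + $23,500 = $26,550; Delacroix $3,050 + $3,550 = $6,600; Chaudhri $3,050 + $4,700 = $7,750.

Bergstrom: $14,800 · Okafor: $20,700 · Dube: $26,550 · Delacroix: $6,600 · Chaudhri: $7,750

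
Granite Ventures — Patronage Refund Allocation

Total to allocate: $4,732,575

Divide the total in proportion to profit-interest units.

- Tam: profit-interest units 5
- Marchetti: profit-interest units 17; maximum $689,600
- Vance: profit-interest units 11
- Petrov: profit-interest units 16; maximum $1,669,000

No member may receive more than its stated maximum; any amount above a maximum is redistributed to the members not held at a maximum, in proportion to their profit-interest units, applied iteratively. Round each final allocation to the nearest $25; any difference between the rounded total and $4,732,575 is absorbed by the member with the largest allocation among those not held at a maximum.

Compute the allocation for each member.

Sum of profit-interest units: 49.
Proportional shares (ignoring caps): Tam 482,915.82; Marchetti 1,641,913.78; Vance 1,062,414.80; Petrov 1,545,330.61.
Held at cap: Marchetti ($689,600); residual $4,042,975 reallocated over remaining profit-interest units 32.
Held at cap: Petrov ($1,669,000); residual $2,373,975 reallocated over remaining profit-interest units 16.
Shares after redistribution: Tam 741,867.19 → $741,875; Vance 1,632,107.81 → $1,632,100.

Tam: $741,875 | Marchetti: $689,600 | Vance: $1,632,100 | Petrov: $1,669,000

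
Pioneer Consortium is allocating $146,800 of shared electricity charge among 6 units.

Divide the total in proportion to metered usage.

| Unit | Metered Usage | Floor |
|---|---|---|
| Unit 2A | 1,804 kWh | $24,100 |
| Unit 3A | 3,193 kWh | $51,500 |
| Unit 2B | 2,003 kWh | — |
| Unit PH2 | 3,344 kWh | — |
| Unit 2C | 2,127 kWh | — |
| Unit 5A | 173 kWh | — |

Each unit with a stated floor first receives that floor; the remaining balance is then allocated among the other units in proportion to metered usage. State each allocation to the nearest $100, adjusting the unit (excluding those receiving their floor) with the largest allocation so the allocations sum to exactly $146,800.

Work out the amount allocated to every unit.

Minimums first: Unit 2A $24,100; Unit 3A $51,500. Residual $71,200.
Residual split over remaining metered usage 7,647: Unit 2B 18,649.61 → $18,600; Unit PH2 31,135.45 → $31,100; Unit 2C 19,804.16 → $19,800; Unit 5A 1,610.78 → $1,600.
Rounding difference +$100 applied to Unit PH2 → $31,200.

Unit 2A: $24,100; Unit 3A: $51,500; Unit 2B: $18,600; Unit PH2: $31,200; Unit 2C: $19,800; Unit 5A: $1,600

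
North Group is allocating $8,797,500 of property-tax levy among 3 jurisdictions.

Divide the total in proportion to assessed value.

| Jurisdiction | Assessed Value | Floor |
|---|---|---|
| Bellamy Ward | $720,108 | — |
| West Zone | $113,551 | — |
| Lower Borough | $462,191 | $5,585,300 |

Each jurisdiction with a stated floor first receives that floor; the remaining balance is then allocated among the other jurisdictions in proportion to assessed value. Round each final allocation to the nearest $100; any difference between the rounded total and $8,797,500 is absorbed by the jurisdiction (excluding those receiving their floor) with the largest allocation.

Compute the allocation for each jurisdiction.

Minimums first: Lower Borough $5,585,300. Residual $3,212,200.
Residual split over remaining assessed value 833,659: Bellamy Ward 2,774,672.76 → $2,774,700; West Zone 437,527.24 → $437,500.

Bellamy Ward: $2,774,700 · West Zone: $437,500 · Lower Borough: $5,585,300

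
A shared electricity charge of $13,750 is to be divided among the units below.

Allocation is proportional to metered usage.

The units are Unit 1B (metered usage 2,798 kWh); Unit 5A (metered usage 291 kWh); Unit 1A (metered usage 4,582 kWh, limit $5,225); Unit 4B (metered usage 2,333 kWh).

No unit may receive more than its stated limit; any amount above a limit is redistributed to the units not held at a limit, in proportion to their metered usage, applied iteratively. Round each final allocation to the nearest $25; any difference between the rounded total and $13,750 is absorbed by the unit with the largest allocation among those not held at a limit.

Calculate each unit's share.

Combined metered usage = 10,004.
Pro-rata shares before constraints: Unit 1B 3,845.71; Unit 5A 399.97; Unit 1A 6,297.73; Unit 4B 3,206.59.
Capped: Unit 1A ($5,225); balance $8,525 reallocated over remaining metered usage 5,422.
Shares after redistribution: Unit 1B 4,399.29 → $4,400; Unit 5A 457.54 → $450; Unit 4B 3,668.17 → $3,675.

Unit 1B: $4,400 | Unit 5A: $450 | Unit 1A: $5,225 | Unit 4B: $3,675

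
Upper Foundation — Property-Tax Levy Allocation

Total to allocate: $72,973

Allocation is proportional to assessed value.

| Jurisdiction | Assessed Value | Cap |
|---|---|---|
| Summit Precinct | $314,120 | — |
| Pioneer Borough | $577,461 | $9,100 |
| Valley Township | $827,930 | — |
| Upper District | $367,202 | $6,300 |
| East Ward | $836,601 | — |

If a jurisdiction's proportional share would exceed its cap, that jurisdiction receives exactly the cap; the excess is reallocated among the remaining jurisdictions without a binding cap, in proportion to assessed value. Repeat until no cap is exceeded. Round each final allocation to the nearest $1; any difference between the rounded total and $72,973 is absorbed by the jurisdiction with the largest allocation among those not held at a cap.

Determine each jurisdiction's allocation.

Total assessed value = 2,923,314.
Proportional shares (ignoring caps): Summit Precinct 7,841.20; Pioneer Borough 14,414.83; Valley Township 20,667.14; Upper District 9,166.25; East Ward 20,883.59.
Cap binds for Pioneer Borough ($9,100), Upper District ($6,300); residual $57,573 reallocated over remaining assessed value 1,978,651.
Redistributed shares: Summit Precinct 9,139.98 → $9,140; Valley Township 24,090.36 → $24,090; East Ward 24,342.66 → $24,343.

Summit Precinct: $9,140 | Pioneer Borough: $9,100 | Valley Township: $24,090 | Upper District: $6,300 | East Ward: $24,343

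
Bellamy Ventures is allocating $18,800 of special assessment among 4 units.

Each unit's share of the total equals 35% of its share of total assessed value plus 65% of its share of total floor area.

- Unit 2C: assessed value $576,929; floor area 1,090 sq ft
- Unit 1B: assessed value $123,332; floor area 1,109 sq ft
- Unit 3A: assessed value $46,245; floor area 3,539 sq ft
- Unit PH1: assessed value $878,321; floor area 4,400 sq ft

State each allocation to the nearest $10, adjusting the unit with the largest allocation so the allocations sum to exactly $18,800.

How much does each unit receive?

Assessed value total 1,624,827; floor area total 10,138.
Composite weights (35% assessed value + 65% floor area): Unit 2C 0.1942; Unit 1B 0.0977; Unit 3A 0.2369; Unit PH1 0.4713.
Pro-rata amounts: Unit 2C 3,650.22; Unit 1B 1,836.20; Unit 3A 4,453.07; Unit PH1 8,860.51.
Rounded to nearest $10: Unit 2C $3,650; Unit 1B $1,840; Unit 3A $4,450; Unit PH1 $8,860. Sum = $18,800.
No rounding difference to absorb.

Unit 2C: $3,650 | Unit 1B: $1,840 | Unit 3A: $4,450 | Unit PH1: $8,860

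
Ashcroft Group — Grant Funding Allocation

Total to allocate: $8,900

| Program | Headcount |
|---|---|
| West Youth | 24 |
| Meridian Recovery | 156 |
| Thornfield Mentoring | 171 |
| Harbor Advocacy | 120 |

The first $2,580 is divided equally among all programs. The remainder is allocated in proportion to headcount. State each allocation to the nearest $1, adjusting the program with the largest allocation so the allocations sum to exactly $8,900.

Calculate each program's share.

West Youth: $967 · Meridian Recovery: $2,738 · Thornfield Mentoring: $2,940 · Harbor Advocacy: $2,255

$2,580 shared equally gives $645 per program.
Remainder $6,320 by headcount (total 471): West Youth 322.04 → $322; Meridian Recovery 2,093.25 → $2,093; Thornfield Mentoring 2,294.52 → $2,295; Harbor Advocacy 1,610.19 → $1,610.
Totals: West Youth $645 + $322 = $967; Meridian Recovery $645 + $2,093 = $2,738; Thornfield Mentoring $645 + $2,295 = $2,940; Harbor Advocacy $645 + $1,610 = $2,255.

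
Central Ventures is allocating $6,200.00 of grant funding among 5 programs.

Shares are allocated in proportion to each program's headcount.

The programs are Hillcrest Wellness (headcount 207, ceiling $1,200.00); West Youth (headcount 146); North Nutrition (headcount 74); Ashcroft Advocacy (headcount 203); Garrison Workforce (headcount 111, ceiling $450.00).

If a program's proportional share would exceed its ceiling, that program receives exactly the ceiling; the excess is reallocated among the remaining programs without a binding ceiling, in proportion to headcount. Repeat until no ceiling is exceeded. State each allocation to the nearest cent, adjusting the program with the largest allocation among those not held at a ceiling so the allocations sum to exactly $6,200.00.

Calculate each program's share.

Combined headcount = 741.
Pro-rata shares before constraints: Hillcrest Wellness 1,731.9838; West Youth 1,221.5924; North Nutrition 619.1633; Ashcroft Advocacy 1,698.5155; Garrison Workforce 928.7449.
Capped: Hillcrest Wellness ($1,200.00), Garrison Workforce ($450.00); balance $4,550.00 reallocated over remaining headcount 423.
Redistributed shares: West Youth 1,570.4492 → $1,570.45; North Nutrition 795.9811 → $795.98; Ashcroft Advocacy 2,183.5697 → $2,183.57.

Hillcrest Wellness: $1,200.00 · West Youth: $1,570.45 · North Nutrition: $795.98 · Ashcroft Advocacy: $2,183.57 · Garrison Workforce: $450.00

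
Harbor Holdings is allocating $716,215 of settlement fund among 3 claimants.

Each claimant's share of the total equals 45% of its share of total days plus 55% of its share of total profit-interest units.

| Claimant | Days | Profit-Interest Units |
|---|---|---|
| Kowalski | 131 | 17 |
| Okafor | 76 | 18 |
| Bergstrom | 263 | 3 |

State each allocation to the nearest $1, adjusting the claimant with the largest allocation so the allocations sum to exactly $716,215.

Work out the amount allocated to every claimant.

Totals — days 470, profit-interest units 38.
Composite weights (45% days + 55% profit-interest units): Kowalski 0.3715; Okafor 0.3333; Bergstrom 0.2952.
Raw shares: Kowalski 266,058.23; Okafor 238,708.93; Bergstrom 211,447.84.
At nearest $1: Kowalski $266,058; Okafor $238,709; Bergstrom $211,448. Sum = $716,215.
Rounded total matches; no reconciliation needed.

Kowalski: $266,058 | Okafor: $238,709 | Bergstrom: $211,448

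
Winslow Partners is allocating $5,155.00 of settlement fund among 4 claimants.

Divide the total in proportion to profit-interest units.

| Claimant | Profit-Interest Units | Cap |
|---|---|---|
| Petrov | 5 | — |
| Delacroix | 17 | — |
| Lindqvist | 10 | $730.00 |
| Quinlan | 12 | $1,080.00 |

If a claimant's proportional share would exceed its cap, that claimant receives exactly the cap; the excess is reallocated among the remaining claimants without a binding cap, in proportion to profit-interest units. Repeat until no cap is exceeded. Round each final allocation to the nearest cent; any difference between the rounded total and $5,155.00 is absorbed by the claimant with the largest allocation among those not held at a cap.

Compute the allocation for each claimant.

Profit-interest units total: 44.
Proportional shares (ignoring caps): Petrov 585.7955; Delacroix 1,991.7045; Lindqvist 1,171.5909; Quinlan 1,405.9091.
Capped: Lindqvist ($730.00), Quinlan ($1,080.00); balance $3,345.00 reallocated over remaining profit-interest units 22.
Remaining shares: Petrov 760.2273 → $760.23; Delacroix 2,584.7727 → $2,584.77.

Petrov: $760.23 | Delacroix: $2,584.77 | Lindqvist: $730.00 | Quinlan: $1,080.00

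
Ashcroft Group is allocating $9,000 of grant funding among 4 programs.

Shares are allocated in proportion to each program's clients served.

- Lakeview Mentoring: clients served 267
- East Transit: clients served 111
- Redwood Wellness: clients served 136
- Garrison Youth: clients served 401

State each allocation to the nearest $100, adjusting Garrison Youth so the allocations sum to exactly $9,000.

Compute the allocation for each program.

Lakeview Mentoring: $2,600 · East Transit: $1,100 · Redwood Wellness: $1,300 · Garrison Youth: $4,000

Clients served total: 915.
Proportional shares: Lakeview Mentoring 267/915 × $9,000 = 2,626.23; East Transit 111/915 × $9,000 = 1,091.80; Redwood Wellness 136/915 × $9,000 = 1,337.70; Garrison Youth 401/915 × $9,000 = 3,944.26.
At nearest $100: Lakeview Mentoring $2,600; East Transit $1,100; Redwood Wellness $1,300; Garrison Youth $3,900. Sum = $8,900.
Difference $9,000 − $8,900 = +$100 applied to Garrison Youth: Garrison Youth becomes $4,000.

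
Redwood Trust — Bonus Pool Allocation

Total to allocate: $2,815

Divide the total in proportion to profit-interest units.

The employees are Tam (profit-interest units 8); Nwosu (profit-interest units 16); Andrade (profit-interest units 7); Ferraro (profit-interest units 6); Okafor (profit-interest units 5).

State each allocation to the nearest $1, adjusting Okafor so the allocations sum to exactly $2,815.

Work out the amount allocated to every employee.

Combined profit-interest units = 42.
Unrounded shares: Tam 8/42 × $2,815 = 536.19; Nwosu 16/42 × $2,815 = 1,072.38; Andrade 7/42 × $2,815 = 469.17; Ferraro 6/42 × $2,815 = 402.14; Okafor 5/42 × $2,815 = 335.12.
After rounding ($1): Tam $536; Nwosu $1,072; Andrade $469; Ferraro $402; Okafor $335. Sum = $2,814.
Difference $2,815 − $2,814 = +$1 applied to Okafor: Okafor becomes $336.

Tam: $536; Nwosu: $1,072; Andrade: $469; Ferraro: $402; Okafor: $336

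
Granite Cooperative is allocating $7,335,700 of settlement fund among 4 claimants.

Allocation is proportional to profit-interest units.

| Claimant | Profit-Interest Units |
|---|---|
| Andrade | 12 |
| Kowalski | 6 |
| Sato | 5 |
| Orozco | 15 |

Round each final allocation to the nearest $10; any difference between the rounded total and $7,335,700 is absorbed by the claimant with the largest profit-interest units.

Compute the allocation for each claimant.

Combined profit-interest units = 12 + 6 + 5 + 15 = 38.
Unrounded shares: Andrade 2,316,536.84; Kowalski 1,158,268.42; Sato 965,223.68; Orozco 2,895,671.05.
After rounding ($10): Andrade $2,316,540; Kowalski $1,158,270; Sato $965,220; Orozco $2,895,670. Sum = $7,335,700.
No rounding difference to absorb.

Andrade: $2,316,540; Kowalski: $1,158,270; Sato: $965,220; Orozco: $2,895,670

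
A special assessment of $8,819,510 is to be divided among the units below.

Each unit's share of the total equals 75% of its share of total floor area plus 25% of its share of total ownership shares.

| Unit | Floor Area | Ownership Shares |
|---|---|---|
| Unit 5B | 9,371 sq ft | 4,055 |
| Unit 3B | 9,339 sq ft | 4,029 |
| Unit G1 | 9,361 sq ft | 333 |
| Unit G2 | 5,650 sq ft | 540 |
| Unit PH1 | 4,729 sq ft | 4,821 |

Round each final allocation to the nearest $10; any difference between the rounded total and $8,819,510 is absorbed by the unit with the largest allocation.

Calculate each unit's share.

Unit 5B: $2,261,030 · Unit 3B: $2,251,360 · Unit G1: $1,663,680 · Unit G2: $1,058,400 · Unit PH1: $1,585,040

Floor area total 38,450; ownership shares total 13,778.
Composite weights (75% floor area + 25% ownership shares): Unit 5B 0.2564; Unit 3B 0.2553; Unit G1 0.1886; Unit G2 0.1200; Unit PH1 0.1797.
Pro-rata amounts: Unit 5B 2,261,029.37; Unit 3B 2,251,363.60; Unit G1 1,663,681.67; Unit G2 1,058,396.69; Unit PH1 1,585,038.67.
After rounding ($10): Unit 5B $2,261,030; Unit 3B $2,251,360; Unit G1 $1,663,680; Unit G2 $1,058,400; Unit PH1 $1,585,040. Sum = $8,819,510.
Sum already equals the total — no adjustment.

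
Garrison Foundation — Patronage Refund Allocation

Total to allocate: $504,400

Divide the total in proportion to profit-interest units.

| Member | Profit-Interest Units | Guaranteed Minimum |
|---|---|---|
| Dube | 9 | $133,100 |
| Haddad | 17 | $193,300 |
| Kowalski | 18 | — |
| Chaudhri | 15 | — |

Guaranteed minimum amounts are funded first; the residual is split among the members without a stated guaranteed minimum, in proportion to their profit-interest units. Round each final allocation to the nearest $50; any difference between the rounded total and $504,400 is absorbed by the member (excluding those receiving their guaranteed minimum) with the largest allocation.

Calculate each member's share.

Guaranteed amounts: Dube $133,100; Haddad $193,300. Residual $178,000.
Residual split over remaining profit-interest units 33: Kowalski 97,090.91 → $97,100; Chaudhri 80,909.09 → $80,900.

Dube: $133,100 · Haddad: $193,300 · Kowalski: $97,100 · Chaudhri: $80,900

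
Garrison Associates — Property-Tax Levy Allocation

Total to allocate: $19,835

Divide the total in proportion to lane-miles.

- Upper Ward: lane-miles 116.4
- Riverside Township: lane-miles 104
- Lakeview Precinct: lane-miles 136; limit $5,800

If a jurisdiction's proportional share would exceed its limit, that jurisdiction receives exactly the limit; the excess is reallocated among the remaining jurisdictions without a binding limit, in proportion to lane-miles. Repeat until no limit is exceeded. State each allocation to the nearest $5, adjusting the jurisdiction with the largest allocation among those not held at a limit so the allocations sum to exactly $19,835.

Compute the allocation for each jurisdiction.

Combined lane-miles = 356.4.
Unconstrained shares: Upper Ward 6,478.10; Riverside Township 5,787.99; Lakeview Precinct 7,568.91.
Capped: Lakeview Precinct ($5,800); residual $14,035 reallocated over remaining lane-miles 220.4.
Redistributed shares: Upper Ward 7,412.31 → $7,410; Riverside Township 6,622.69 → $6,625.

Upper Ward: $7,410; Riverside Township: $6,625; Lakeview Precinct: $5,800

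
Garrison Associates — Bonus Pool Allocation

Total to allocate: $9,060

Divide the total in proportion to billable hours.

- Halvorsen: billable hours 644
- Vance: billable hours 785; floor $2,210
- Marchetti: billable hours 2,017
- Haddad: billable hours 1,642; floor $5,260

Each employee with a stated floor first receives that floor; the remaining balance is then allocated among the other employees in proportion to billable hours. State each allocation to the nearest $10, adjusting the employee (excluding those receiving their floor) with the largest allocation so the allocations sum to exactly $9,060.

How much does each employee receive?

Halvorsen: $380; Vance: $2,210; Marchetti: $1,210; Haddad: $5,260

Fund the minimums — Vance $2,210; Haddad $5,260. Remaining pool $1,590.
Remaining pool split over remaining billable hours 2,661: Halvorsen 384.80 → $380; Marchetti 1,205.20 → $1,210.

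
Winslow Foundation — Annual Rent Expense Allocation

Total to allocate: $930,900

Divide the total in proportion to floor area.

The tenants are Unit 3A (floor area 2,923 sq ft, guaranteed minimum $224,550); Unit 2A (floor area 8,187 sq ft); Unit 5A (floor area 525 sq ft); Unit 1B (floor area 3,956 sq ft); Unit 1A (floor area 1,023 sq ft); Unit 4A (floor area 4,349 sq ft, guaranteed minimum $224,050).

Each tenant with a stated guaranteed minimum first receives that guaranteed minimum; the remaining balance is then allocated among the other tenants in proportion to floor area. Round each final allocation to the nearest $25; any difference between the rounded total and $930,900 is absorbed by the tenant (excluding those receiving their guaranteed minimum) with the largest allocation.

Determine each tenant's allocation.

Unit 3A: $224,550 | Unit 2A: $288,400 | Unit 5A: $18,500 | Unit 1B: $139,350 | Unit 1A: $36,050 | Unit 4A: $224,050

Fund the minimums — Unit 3A $224,550; Unit 4A $224,050. Balance $482,300.
Balance split over remaining floor area 13,691: Unit 2A 288,407.72 → $288,400; Unit 5A 18,494.45 → $18,500; Unit 1B 139,360.08 → $139,350; Unit 1A 36,037.75 → $36,050.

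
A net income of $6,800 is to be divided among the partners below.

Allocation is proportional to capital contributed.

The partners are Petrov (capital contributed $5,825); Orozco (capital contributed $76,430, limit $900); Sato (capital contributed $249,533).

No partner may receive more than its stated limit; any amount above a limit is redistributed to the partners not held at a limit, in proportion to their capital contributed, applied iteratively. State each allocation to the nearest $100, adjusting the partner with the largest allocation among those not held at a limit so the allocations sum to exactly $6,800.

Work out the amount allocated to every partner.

Petrov: $100; Orozco: $900; Sato: $5,800

Sum of capital contributed: 331,788.
Proportional shares (ignoring caps): Petrov 119.38; Orozco 1,566.43; Sato 5,114.18.
Held at cap: Orozco ($900); balance $5,900 reallocated over remaining capital contributed 255,358.
Remaining shares: Petrov 134.59 → $100; Sato 5,765.41 → $5,800.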